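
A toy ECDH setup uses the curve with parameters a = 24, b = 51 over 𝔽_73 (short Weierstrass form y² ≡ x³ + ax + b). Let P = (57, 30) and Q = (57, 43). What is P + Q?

O

The two points share x = 57 and their y-coordinates satisfy 30 + 43 ≡ 0 (mod 73), so they are inverses. Their sum is ∞.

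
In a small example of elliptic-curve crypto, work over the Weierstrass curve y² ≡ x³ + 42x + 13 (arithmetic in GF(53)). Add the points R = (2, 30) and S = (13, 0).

(2, 30) + (13, 0). λ = (0 - 30)/(13 - 2) ≡ 23/11 mod 53. 11⁻¹ ≡ 29 (mod 53), so λ ≡ 31.
  x = λ² - 2 - 13 = 961 - 15 ≡ 45; y = λ·(2 - 45) - 30 ≡ 15. → (45, 15)

(45, 15)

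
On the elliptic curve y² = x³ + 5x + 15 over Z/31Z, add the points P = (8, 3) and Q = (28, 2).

(8, 3) + (28, 2). λ = (2 - 3)/(28 - 8) ≡ 30/20 mod 31. 20⁻¹ ≡ 14 (mod 31), so λ ≡ 17.
  x = λ² - 8 - 28 = 289 - 36 ≡ 5; y = λ·(8 - 5) - 3 ≡ 17. → (5, 17)

(5, 17)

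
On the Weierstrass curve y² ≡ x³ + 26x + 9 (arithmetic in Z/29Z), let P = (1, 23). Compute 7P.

Double-and-add on 7 = (111)₂. Start with P = (1, 23) for the leading 1-bit.
double: tangent at (1, 23): λ = (3·1² + 26)/(2·23) ≡ 0/17. 17⁻¹ ≡ 12 (mod 29), so λ ≡ 0·12 ≡ 0.
  x = λ² - 1 - 1 = 0 - 2 ≡ 27; y = λ·(1 - 27) - 23 ≡ 6. → (27, 6)
add P: (27, 6) + (1, 23). λ = (23 - 6)/(1 - 27) ≡ 17/3 mod 29. 3⁻¹ ≡ 10 (mod 29) since 3·10 = 30 ≡ 1, so λ ≡ 25.
  x = λ² - 27 - 1 = 625 - 28 ≡ 17; y = λ·(27 - 17) - 6 ≡ 12. → (17, 12)
double: tangent at (17, 12): λ = (3·17² + 26)/(2·12) ≡ 23/24. 24⁻¹ ≡ 23 (mod 29), so λ ≡ 23·23 ≡ 7.
  x = λ² - 17 - 17 = 49 - 34 ≡ 15; y = λ·(17 - 15) - 12 ≡ 2. → (15, 2)
add P: (15, 2) + (1, 23). λ = (23 - 2)/(1 - 15) ≡ 21/15 mod 29. 15⁻¹ ≡ 2 (mod 29) since 15·2 = 30 ≡ 1, so λ ≡ 13.
  x = λ² - 15 - 1 = 169 - 16 ≡ 8; y = λ·(15 - 8) - 2 ≡ 2. → (8, 2)

(8, 2)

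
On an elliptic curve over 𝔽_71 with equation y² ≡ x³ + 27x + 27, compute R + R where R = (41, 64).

tangent at (41, 64): λ = (3·41² + 27)/(2·64) ≡ 29/57. 57⁻¹ ≡ 5 (mod 71) since 57·5 = 285 ≡ 1, so λ ≡ 29·5 ≡ 3.
  x = λ² - 41 - 41 = 9 - 82 ≡ 69; y = λ·(41 - 69) - 64 ≡ 65. → (69, 65)

(69, 65)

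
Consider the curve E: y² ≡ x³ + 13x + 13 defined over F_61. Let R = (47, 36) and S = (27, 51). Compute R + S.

(47, 36) + (27, 51). λ = (51 - 36)/(27 - 47) ≡ 15/41 mod 61. 41⁻¹ ≡ 3 (mod 61), so λ ≡ 45.
  x = λ² - 47 - 27 = 2025 - 74 ≡ 60; y = λ·(47 - 60) - 36 ≡ 50. → (60, 50)

(60, 50)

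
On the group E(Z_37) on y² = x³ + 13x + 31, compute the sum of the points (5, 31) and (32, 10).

(5, 31) + (32, 10). λ = (10 - 31)/(32 - 5) ≡ 16/27 mod 37. 27⁻¹ ≡ 11 (mod 37) since 27·11 = 297 ≡ 1, so λ ≡ 28.
  x = λ² - 5 - 32 = 784 - 37 ≡ 7; y = λ·(5 - 7) - 31 ≡ 24. → (7, 24)

(7, 24)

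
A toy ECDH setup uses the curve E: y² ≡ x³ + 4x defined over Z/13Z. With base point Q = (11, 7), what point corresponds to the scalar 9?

(11, 7)

Repeated addition: build up to 9Q.
2Q: tangent at (11, 7): λ = (3·11² + 4)/(2·7) ≡ 3/1. 1⁻¹ ≡ 1 (mod 13), so λ ≡ 3·1 ≡ 3.
  x = λ² - 11 - 11 = 9 - 22 ≡ 0; y = λ·(11 - 0) - 7 ≡ 0. → (0, 0)
3Q: (0, 0) + (11, 7). λ = (7 - 0)/(11 - 0) ≡ 7/11 mod 13. 11⁻¹ ≡ 6 (mod 13) since 11·6 = 66 ≡ 1, so λ ≡ 3.
  x = λ² - 0 - 11 = 9 - 11 ≡ 11; y = λ·(0 - 11) - 0 ≡ 6. → (11, 6)
4Q: (11, 6) + (11, 7): same x and y₁ ≡ -y₂, so the sum is ∞.
5Q: ∞ + (11, 7) = (11, 7) (identity).
6Q: tangent at (11, 7): λ = (3·11² + 4)/(2·7) ≡ 3/1. 1⁻¹ ≡ 1 (mod 13), so λ ≡ 3·1 ≡ 3.
  x = λ² - 11 - 11 = 9 - 22 ≡ 0; y = λ·(11 - 0) - 7 ≡ 0. → (0, 0)
7Q: (0, 0) + (11, 7). λ = (7 - 0)/(11 - 0) ≡ 7/11 mod 13. 11⁻¹ ≡ 6 (mod 13), so λ ≡ 3.
  x = λ² - 0 - 11 = 9 - 11 ≡ 11; y = λ·(0 - 11) - 0 ≡ 6. → (11, 6)
8Q: (11, 6) + (11, 7): same x and y₁ ≡ -y₂, so the sum is ∞.
9Q: ∞ + (11, 7) = (11, 7) (identity).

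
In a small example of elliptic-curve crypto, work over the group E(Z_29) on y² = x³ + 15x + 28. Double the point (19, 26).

(14, 16)

tangent at (19, 26): λ = (3·19² + 15)/(2·26) ≡ 25/23. 23⁻¹ ≡ 24 (mod 29), so λ ≡ 25·24 ≡ 20.
  x = λ² - 19 - 19 = 400 - 38 ≡ 14; y = λ·(19 - 14) - 26 ≡ 16. → (14, 16)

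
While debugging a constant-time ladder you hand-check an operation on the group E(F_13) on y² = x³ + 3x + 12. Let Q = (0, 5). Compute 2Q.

tangent at (0, 5): λ = (3·0² + 3)/(2·5) ≡ 3/10. 10⁻¹ ≡ 4 (mod 13) since 10·4 = 40 ≡ 1, so λ ≡ 3·4 ≡ 12.
  x = λ² - 0 - 0 = 144 - 0 ≡ 1; y = λ·(0 - 1) - 5 ≡ 9. → (1, 9)

(1, 9)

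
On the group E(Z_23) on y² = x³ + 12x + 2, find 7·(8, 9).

(20, 10)

Write G = (8, 9).
Double-and-add on 7 = (111)₂. Start with G = (8, 9) for the leading 1-bit.
double: tangent at (8, 9): λ = (3·8² + 12)/(2·9) ≡ 20/18. 18⁻¹ ≡ 9 (mod 23) since 18·9 = 162 ≡ 1, so λ ≡ 20·9 ≡ 19.
  x = λ² - 8 - 8 = 361 - 16 ≡ 0; y = λ·(8 - 0) - 9 ≡ 5. → (0, 5)
add G: (0, 5) + (8, 9). λ = (9 - 5)/(8 - 0) ≡ 4/8 mod 23. 8⁻¹ ≡ 3 (mod 23) since 8·3 = 24 ≡ 1, so λ ≡ 12.
  x = λ² - 0 - 8 = 144 - 8 ≡ 21; y = λ·(0 - 21) - 5 ≡ 19. → (21, 19)
double: tangent at (21, 19): λ = (3·21² + 12)/(2·19) ≡ 1/15. 15⁻¹ ≡ 20 (mod 23) since 15·20 = 300 ≡ 1, so λ ≡ 1·20 ≡ 20.
  x = λ² - 21 - 21 = 400 - 42 ≡ 13; y = λ·(21 - 13) - 19 ≡ 3. → (13, 3)
add G: (13, 3) + (8, 9). λ = (9 - 3)/(8 - 13) ≡ 6/18 mod 23. 18⁻¹ ≡ 9 (mod 23), so λ ≡ 8.
  x = λ² - 13 - 8 = 64 - 21 ≡ 20; y = λ·(13 - 20) - 3 ≡ 10. → (20, 10)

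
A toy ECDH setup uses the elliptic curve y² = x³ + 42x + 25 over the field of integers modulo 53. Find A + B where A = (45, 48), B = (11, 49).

(34, 0)

(45, 48) + (11, 49). λ = (49 - 48)/(11 - 45) ≡ 1/19 mod 53. 19⁻¹ ≡ 14 (mod 53), so λ ≡ 14.
  x = λ² - 45 - 11 = 196 - 56 ≡ 34; y = λ·(45 - 34) - 48 ≡ 0. → (34, 0)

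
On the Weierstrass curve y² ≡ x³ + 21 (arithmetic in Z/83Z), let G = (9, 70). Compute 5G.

Repeated addition: build up to 5G.
2G: tangent at (9, 70): λ = (3·9² + 0)/(2·70) ≡ 77/57. 57⁻¹ ≡ 67 (mod 83) since 57·67 = 3819 ≡ 1, so λ ≡ 77·67 ≡ 13.
  x = λ² - 9 - 9 = 169 - 18 ≡ 68; y = λ·(9 - 68) - 70 ≡ 76. → (68, 76)
3G: (68, 76) + (9, 70). λ = (70 - 76)/(9 - 68) ≡ 77/24 mod 83. 24⁻¹ ≡ 45 (mod 83), so λ ≡ 62.
  x = λ² - 68 - 9 = 3844 - 77 ≡ 32; y = λ·(68 - 32) - 76 ≡ 81. → (32, 81)
4G: (32, 81) + (9, 70). λ = (70 - 81)/(9 - 32) ≡ 72/60 mod 83. 60⁻¹ ≡ 18 (mod 83) since 60·18 = 1080 ≡ 1, so λ ≡ 51.
  x = λ² - 32 - 9 = 2601 - 41 ≡ 70; y = λ·(32 - 70) - 81 ≡ 56. → (70, 56)
5G: (70, 56) + (9, 70). λ = (70 - 56)/(9 - 70) ≡ 14/22 mod 83. 22⁻¹ ≡ 34 (mod 83) since 22·34 = 748 ≡ 1, so λ ≡ 61.
  x = λ² - 70 - 9 = 3721 - 79 ≡ 73; y = λ·(70 - 73) - 56 ≡ 10. → (73, 10)

(73, 10)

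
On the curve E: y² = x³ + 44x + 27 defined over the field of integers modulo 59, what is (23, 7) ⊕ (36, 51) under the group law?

(53, 14)

(23, 7) + (36, 51). λ = (51 - 7)/(36 - 23) ≡ 44/13 mod 59. 13⁻¹ ≡ 50 (mod 59), so λ ≡ 17.
  x = λ² - 23 - 36 = 289 - 59 ≡ 53; y = λ·(23 - 53) - 7 ≡ 14. → (53, 14)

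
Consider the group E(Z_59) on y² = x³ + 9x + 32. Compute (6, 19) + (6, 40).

The two points share x = 6 and their y-coordinates satisfy 19 + 40 ≡ 0 (mod 59), so they are inverses. Their sum is the point at infinity.

O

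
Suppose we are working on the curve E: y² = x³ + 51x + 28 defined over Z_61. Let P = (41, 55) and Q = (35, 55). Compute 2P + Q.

First 2P:
Repeated addition: build up to 2P.
2P: tangent at (41, 55): λ = (3·41² + 51)/(2·55) ≡ 31/49. 49⁻¹ ≡ 5 (mod 61), so λ ≡ 31·5 ≡ 33.
  x = λ² - 41 - 41 = 1089 - 82 ≡ 31; y = λ·(41 - 31) - 55 ≡ 31. → (31, 31)
2P = (31, 31).
Finally 2P + Q:
(31, 31) + (35, 55). λ = (55 - 31)/(35 - 31) ≡ 24/4 mod 61. 4⁻¹ ≡ 46 (mod 61), so λ ≡ 6.
  x = λ² - 31 - 35 = 36 - 66 ≡ 31; y = λ·(31 - 31) - 31 ≡ 30. → (31, 30)

(31, 30)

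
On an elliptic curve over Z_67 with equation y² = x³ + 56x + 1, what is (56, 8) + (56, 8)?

tangent at (56, 8): λ = (3·56² + 56)/(2·8) ≡ 17/16. 16⁻¹ ≡ 21 (mod 67), so λ ≡ 17·21 ≡ 22.
  x = λ² - 56 - 56 = 484 - 112 ≡ 37; y = λ·(56 - 37) - 8 ≡ 8. → (37, 8)

(37, 8)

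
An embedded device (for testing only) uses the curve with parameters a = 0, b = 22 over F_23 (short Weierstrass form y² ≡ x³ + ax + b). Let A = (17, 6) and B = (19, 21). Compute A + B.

(3, 7)

(17, 6) + (19, 21). λ = (21 - 6)/(19 - 17) ≡ 15/2 mod 23. 2⁻¹ ≡ 12 (mod 23), so λ ≡ 19.
  x = λ² - 17 - 19 = 361 - 36 ≡ 3; y = λ·(17 - 3) - 6 ≡ 7. → (3, 7)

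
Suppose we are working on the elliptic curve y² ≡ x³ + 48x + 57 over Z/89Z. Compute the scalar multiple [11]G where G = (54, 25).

Repeated addition: build up to 11G.
2G: tangent at (54, 25): λ = (3·54² + 48)/(2·25) ≡ 74/50. 50⁻¹ ≡ 73 (mod 89), so λ ≡ 74·73 ≡ 62.
  x = λ² - 54 - 54 = 3844 - 108 ≡ 87; y = λ·(54 - 87) - 25 ≡ 65. → (87, 65)
3G: (87, 65) + (54, 25). λ = (25 - 65)/(54 - 87) ≡ 49/56 mod 89. 56⁻¹ ≡ 62 (mod 89), so λ ≡ 12.
  x = λ² - 87 - 54 = 144 - 141 ≡ 3; y = λ·(87 - 3) - 65 ≡ 53. → (3, 53)
4G: (3, 53) + (54, 25). λ = (25 - 53)/(54 - 3) ≡ 61/51 mod 89. 51⁻¹ ≡ 7 (mod 89) since 51·7 = 357 ≡ 1, so λ ≡ 71.
  x = λ² - 3 - 54 = 5041 - 57 ≡ 0; y = λ·(3 - 0) - 53 ≡ 71. → (0, 71)
5G: (0, 71) + (54, 25). λ = (25 - 71)/(54 - 0) ≡ 43/54 mod 89. 54⁻¹ ≡ 61 (mod 89) since 54·61 = 3294 ≡ 1, so λ ≡ 42.
  x = λ² - 0 - 54 = 1764 - 54 ≡ 19; y = λ·(0 - 19) - 71 ≡ 21. → (19, 21)
6G: (19, 21) + (54, 25). λ = (25 - 21)/(54 - 19) ≡ 4/35 mod 89. 35⁻¹ ≡ 28 (mod 89), so λ ≡ 23.
  x = λ² - 19 - 54 = 529 - 73 ≡ 11; y = λ·(19 - 11) - 21 ≡ 74. → (11, 74)
7G: (11, 74) + (54, 25). λ = (25 - 74)/(54 - 11) ≡ 40/43 mod 89. 43⁻¹ ≡ 29 (mod 89) since 43·29 = 1247 ≡ 1, so λ ≡ 3.
  x = λ² - 11 - 54 = 9 - 65 ≡ 33; y = λ·(11 - 33) - 74 ≡ 38. → (33, 38)
8G: (33, 38) + (54, 25). λ = (25 - 38)/(54 - 33) ≡ 76/21 mod 89. 21⁻¹ ≡ 17 (mod 89), so λ ≡ 46.
  x = λ² - 33 - 54 = 2116 - 87 ≡ 71; y = λ·(33 - 71) - 38 ≡ 83. → (71, 83)
9G: (71, 83) + (54, 25). λ = (25 - 83)/(54 - 71) ≡ 31/72 mod 89. 72⁻¹ ≡ 68 (mod 89) since 72·68 = 4896 ≡ 1, so λ ≡ 61.
  x = λ² - 71 - 54 = 3721 - 125 ≡ 36; y = λ·(71 - 36) - 83 ≡ 5. → (36, 5)
10G: (36, 5) + (54, 25). λ = (25 - 5)/(54 - 36) ≡ 20/18 mod 89. 18⁻¹ ≡ 5 (mod 89), so λ ≡ 11.
  x = λ² - 36 - 54 = 121 - 90 ≡ 31; y = λ·(36 - 31) - 5 ≡ 50. → (31, 50)
11G: (31, 50) + (54, 25). λ = (25 - 50)/(54 - 31) ≡ 64/23 mod 89. 23⁻¹ ≡ 31 (mod 89), so λ ≡ 26.
  x = λ² - 31 - 54 = 676 - 85 ≡ 57; y = λ·(31 - 57) - 50 ≡ 75. → (57, 75)

(57, 75)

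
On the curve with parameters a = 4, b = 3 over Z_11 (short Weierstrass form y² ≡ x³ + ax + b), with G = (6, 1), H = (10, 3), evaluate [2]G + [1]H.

(5, 7)

First 2G:
Repeated addition: build up to 2G.
2G: tangent at (6, 1): λ = (3·6² + 4)/(2·1) ≡ 2/2. 2⁻¹ ≡ 6 (mod 11), so λ ≡ 2·6 ≡ 1.
  x = λ² - 6 - 6 = 1 - 12 ≡ 0; y = λ·(6 - 0) - 1 ≡ 5. → (0, 5)
2G = (0, 5).
Finally 2G + H:
(0, 5) + (10, 3). λ = (3 - 5)/(10 - 0) ≡ 9/10 mod 11. 10⁻¹ ≡ 10 (mod 11) since 10·10 = 100 ≡ 1, so λ ≡ 2.
  x = λ² - 0 - 10 = 4 - 10 ≡ 5; y = λ·(0 - 5) - 5 ≡ 7. → (5, 7)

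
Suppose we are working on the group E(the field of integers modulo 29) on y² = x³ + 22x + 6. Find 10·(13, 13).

(2, 0)

Write G = (13, 13).
Double-and-add on 10 = (1010)₂. Start with G = (13, 13) for the leading 1-bit.
double: tangent at (13, 13): λ = (3·13² + 22)/(2·13) ≡ 7/26. 26⁻¹ ≡ 19 (mod 29), so λ ≡ 7·19 ≡ 17.
  x = λ² - 13 - 13 = 289 - 26 ≡ 2; y = λ·(13 - 2) - 13 ≡ 0. → (2, 0)
double: (2, 0) + (2, 0): same x and y₁ ≡ -y₂, so the sum is ∞.
add G: ∞ + (13, 13) = (13, 13) (identity).
double: tangent at (13, 13): λ = (3·13² + 22)/(2·13) ≡ 7/26. 26⁻¹ ≡ 19 (mod 29) since 26·19 = 494 ≡ 1, so λ ≡ 7·19 ≡ 17.
  x = λ² - 13 - 13 = 289 - 26 ≡ 2; y = λ·(13 - 2) - 13 ≡ 0. → (2, 0)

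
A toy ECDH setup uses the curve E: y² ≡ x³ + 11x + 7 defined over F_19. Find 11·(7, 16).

(6, 2)

Write G = (7, 16).
Repeated addition: build up to 11G.
2G: tangent at (7, 16): λ = (3·7² + 11)/(2·16) ≡ 6/13. 13⁻¹ ≡ 3 (mod 19), so λ ≡ 6·3 ≡ 18.
  x = λ² - 7 - 7 = 324 - 14 ≡ 6; y = λ·(7 - 6) - 16 ≡ 2. → (6, 2)
3G: (6, 2) + (7, 16). λ = (16 - 2)/(7 - 6) ≡ 14/1 mod 19. 1⁻¹ ≡ 1 (mod 19) since 1·1 = 1 ≡ 1, so λ ≡ 14.
  x = λ² - 6 - 7 = 196 - 13 ≡ 12; y = λ·(6 - 12) - 2 ≡ 9. → (12, 9)
4G: (12, 9) + (7, 16). λ = (16 - 9)/(7 - 12) ≡ 7/14 mod 19. 14⁻¹ ≡ 15 (mod 19), so λ ≡ 10.
  x = λ² - 12 - 7 = 100 - 19 ≡ 5; y = λ·(12 - 5) - 9 ≡ 4. → (5, 4)
5G: (5, 4) + (7, 16). λ = (16 - 4)/(7 - 5) ≡ 12/2 mod 19. 2⁻¹ ≡ 10 (mod 19), so λ ≡ 6.
  x = λ² - 5 - 7 = 36 - 12 ≡ 5; y = λ·(5 - 5) - 4 ≡ 15. → (5, 15)
6G: (5, 15) + (7, 16). λ = (16 - 15)/(7 - 5) ≡ 1/2 mod 19. 2⁻¹ ≡ 10 (mod 19) since 2·10 = 20 ≡ 1, so λ ≡ 10.
  x = λ² - 5 - 7 = 100 - 12 ≡ 12; y = λ·(5 - 12) - 15 ≡ 10. → (12, 10)
7G: (12, 10) + (7, 16). λ = (16 - 10)/(7 - 12) ≡ 6/14 mod 19. 14⁻¹ ≡ 15 (mod 19) since 14·15 = 210 ≡ 1, so λ ≡ 14.
  x = λ² - 12 - 7 = 196 - 19 ≡ 6; y = λ·(12 - 6) - 10 ≡ 17. → (6, 17)
8G: (6, 17) + (7, 16). λ = (16 - 17)/(7 - 6) ≡ 18/1 mod 19. 1⁻¹ ≡ 1 (mod 19) since 1·1 = 1 ≡ 1, so λ ≡ 18.
  x = λ² - 6 - 7 = 324 - 13 ≡ 7; y = λ·(6 - 7) - 17 ≡ 3. → (7, 3)
9G: (7, 3) + (7, 16): same x and y₁ ≡ -y₂, so the sum is O.
10G: O + (7, 16) = (7, 16) (identity).
11G: tangent at (7, 16): λ = (3·7² + 11)/(2·16) ≡ 6/13. 13⁻¹ ≡ 3 (mod 19), so λ ≡ 6·3 ≡ 18.
  x = λ² - 7 - 7 = 324 - 14 ≡ 6; y = λ·(7 - 6) - 16 ≡ 2. → (6, 2)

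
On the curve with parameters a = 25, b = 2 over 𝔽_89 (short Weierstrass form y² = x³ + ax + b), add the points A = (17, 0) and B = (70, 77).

(17, 0) + (70, 77). λ = (77 - 0)/(70 - 17) ≡ 77/53 mod 89. 53⁻¹ ≡ 42 (mod 89) since 53·42 = 2226 ≡ 1, so λ ≡ 30.
  x = λ² - 17 - 70 = 900 - 87 ≡ 12; y = λ·(17 - 12) - 0 ≡ 61. → (12, 61)

(12, 61)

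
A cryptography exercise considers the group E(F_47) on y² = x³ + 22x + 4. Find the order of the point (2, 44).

3

2P: tangent at (2, 44): λ = (3·2² + 22)/(2·44) ≡ 34/41. 41⁻¹ ≡ 39 (mod 47) since 41·39 = 1599 ≡ 1, so λ ≡ 34·39 ≡ 10.
  x = λ² - 2 - 2 = 100 - 4 ≡ 2; y = λ·(2 - 2) - 44 ≡ 3. → (2, 3)
3P: (2, 3) + (2, 44): same x and y₁ ≡ -y₂, so the sum is 𝒪.
3P = 𝒪, so the order is 3.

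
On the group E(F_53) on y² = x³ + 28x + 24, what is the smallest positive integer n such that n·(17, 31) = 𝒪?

2P: tangent at (17, 31): λ = (3·17² + 28)/(2·31) ≡ 47/9. 9⁻¹ ≡ 6 (mod 53), so λ ≡ 47·6 ≡ 17.
  x = λ² - 17 - 17 = 289 - 34 ≡ 43; y = λ·(17 - 43) - 31 ≡ 4. → (43, 4)
3P: (43, 4) + (17, 31). λ = (31 - 4)/(17 - 43) ≡ 27/27 mod 53. 27⁻¹ ≡ 2 (mod 53), so λ ≡ 1.
  x = λ² - 43 - 17 = 1 - 60 ≡ 47; y = λ·(43 - 47) - 4 ≡ 45. → (47, 45)
4P: (47, 45) + (17, 31). λ = (31 - 45)/(17 - 47) ≡ 39/23 mod 53. 23⁻¹ ≡ 30 (mod 53) since 23·30 = 690 ≡ 1, so λ ≡ 4.
  x = λ² - 47 - 17 = 16 - 64 ≡ 5; y = λ·(47 - 5) - 45 ≡ 17. → (5, 17)
5P: (5, 17) + (17, 31). λ = (31 - 17)/(17 - 5) ≡ 14/12 mod 53. 12⁻¹ ≡ 31 (mod 53), so λ ≡ 10.
  x = λ² - 5 - 17 = 100 - 22 ≡ 25; y = λ·(5 - 25) - 17 ≡ 48. → (25, 48)
6P: (25, 48) + (17, 31). λ = (31 - 48)/(17 - 25) ≡ 36/45 mod 53. 45⁻¹ ≡ 33 (mod 53), so λ ≡ 22.
  x = λ² - 25 - 17 = 484 - 42 ≡ 18; y = λ·(25 - 18) - 48 ≡ 0. → (18, 0)
7P: (18, 0) + (17, 31). λ = (31 - 0)/(17 - 18) ≡ 31/52 mod 53. 52⁻¹ ≡ 52 (mod 53), so λ ≡ 22.
  x = λ² - 18 - 17 = 484 - 35 ≡ 25; y = λ·(18 - 25) - 0 ≡ 5. → (25, 5)
8P: (25, 5) + (17, 31). λ = (31 - 5)/(17 - 25) ≡ 26/45 mod 53. 45⁻¹ ≡ 33 (mod 53), so λ ≡ 10.
  x = λ² - 25 - 17 = 100 - 42 ≡ 5; y = λ·(25 - 5) - 5 ≡ 36. → (5, 36)
9P: (5, 36) + (17, 31). λ = (31 - 36)/(17 - 5) ≡ 48/12 mod 53. 12⁻¹ ≡ 31 (mod 53), so λ ≡ 4.
  x = λ² - 5 - 17 = 16 - 22 ≡ 47; y = λ·(5 - 47) - 36 ≡ 8. → (47, 8)
10P: (47, 8) + (17, 31). λ = (31 - 8)/(17 - 47) ≡ 23/23 mod 53. 23⁻¹ ≡ 30 (mod 53), so λ ≡ 1.
  x = λ² - 47 - 17 = 1 - 64 ≡ 43; y = λ·(47 - 43) - 8 ≡ 49. → (43, 49)
11P: (43, 49) + (17, 31). λ = (31 - 49)/(17 - 43) ≡ 35/27 mod 53. 27⁻¹ ≡ 2 (mod 53), so λ ≡ 17.
  x = λ² - 43 - 17 = 289 - 60 ≡ 17; y = λ·(43 - 17) - 49 ≡ 22. → (17, 22)
12P: (17, 22) + (17, 31): same x and y₁ ≡ -y₂, so the sum is 𝒪.
12P = 𝒪, so the order is 12.

12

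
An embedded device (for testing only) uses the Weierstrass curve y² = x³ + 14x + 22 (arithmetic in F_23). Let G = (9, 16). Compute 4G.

Repeated addition: build up to 4G.
2G: tangent at (9, 16): λ = (3·9² + 14)/(2·16) ≡ 4/9. 9⁻¹ ≡ 18 (mod 23), so λ ≡ 4·18 ≡ 3.
  x = λ² - 9 - 9 = 9 - 18 ≡ 14; y = λ·(9 - 14) - 16 ≡ 15. → (14, 15)
3G: (14, 15) + (9, 16). λ = (16 - 15)/(9 - 14) ≡ 1/18 mod 23. 18⁻¹ ≡ 9 (mod 23), so λ ≡ 9.
  x = λ² - 14 - 9 = 81 - 23 ≡ 12; y = λ·(14 - 12) - 15 ≡ 3. → (12, 3)
4G: (12, 3) + (9, 16). λ = (16 - 3)/(9 - 12) ≡ 13/20 mod 23. 20⁻¹ ≡ 15 (mod 23) since 20·15 = 300 ≡ 1, so λ ≡ 11.
  x = λ² - 12 - 9 = 121 - 21 ≡ 8; y = λ·(12 - 8) - 3 ≡ 18. → (8, 18)

(8, 18)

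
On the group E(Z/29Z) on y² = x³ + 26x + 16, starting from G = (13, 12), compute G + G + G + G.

Repeated addition: build up to 4G.
2G: tangent at (13, 12): λ = (3·13² + 26)/(2·12) ≡ 11/24. 24⁻¹ ≡ 23 (mod 29), so λ ≡ 11·23 ≡ 21.
  x = λ² - 13 - 13 = 441 - 26 ≡ 9; y = λ·(13 - 9) - 12 ≡ 14. → (9, 14)
3G: (9, 14) + (13, 12). λ = (12 - 14)/(13 - 9) ≡ 27/4 mod 29. 4⁻¹ ≡ 22 (mod 29) since 4·22 = 88 ≡ 1, so λ ≡ 14.
  x = λ² - 9 - 13 = 196 - 22 ≡ 0; y = λ·(9 - 0) - 14 ≡ 25. → (0, 25)
4G: (0, 25) + (13, 12). λ = (12 - 25)/(13 - 0) ≡ 16/13 mod 29. 13⁻¹ ≡ 9 (mod 29) since 13·9 = 117 ≡ 1, so λ ≡ 28.
  x = λ² - 0 - 13 = 784 - 13 ≡ 17; y = λ·(0 - 17) - 25 ≡ 21. → (17, 21)

(17, 21)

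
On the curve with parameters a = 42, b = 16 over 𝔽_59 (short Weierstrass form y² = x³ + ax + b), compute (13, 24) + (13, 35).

The two points share x = 13 and their y-coordinates satisfy 24 + 35 ≡ 0 (mod 59), so they are inverses. Their sum is ∞.

O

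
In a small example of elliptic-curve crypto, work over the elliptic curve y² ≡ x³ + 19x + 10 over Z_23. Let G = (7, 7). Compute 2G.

tangent at (7, 7): λ = (3·7² + 19)/(2·7) ≡ 5/14. 14⁻¹ ≡ 5 (mod 23), so λ ≡ 5·5 ≡ 2.
  x = λ² - 7 - 7 = 4 - 14 ≡ 13; y = λ·(7 - 13) - 7 ≡ 4. → (13, 4)

(13, 4)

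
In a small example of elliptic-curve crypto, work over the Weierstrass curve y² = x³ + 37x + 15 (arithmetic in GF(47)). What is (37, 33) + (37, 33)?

(22, 3)

tangent at (37, 33): λ = (3·37² + 37)/(2·33) ≡ 8/19. 19⁻¹ ≡ 5 (mod 47), so λ ≡ 8·5 ≡ 40.
  x = λ² - 37 - 37 = 1600 - 74 ≡ 22; y = λ·(37 - 22) - 33 ≡ 3. → (22, 3)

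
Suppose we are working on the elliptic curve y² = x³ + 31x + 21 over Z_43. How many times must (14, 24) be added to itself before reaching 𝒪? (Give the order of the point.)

10

2P: tangent at (14, 24): λ = (3·14² + 31)/(2·24) ≡ 17/5. 5⁻¹ ≡ 26 (mod 43), so λ ≡ 17·26 ≡ 12.
  x = λ² - 14 - 14 = 144 - 28 ≡ 30; y = λ·(14 - 30) - 24 ≡ 42. → (30, 42)
3P: (30, 42) + (14, 24). λ = (24 - 42)/(14 - 30) ≡ 25/27 mod 43. 27⁻¹ ≡ 8 (mod 43) since 27·8 = 216 ≡ 1, so λ ≡ 28.
  x = λ² - 30 - 14 = 784 - 44 ≡ 9; y = λ·(30 - 9) - 42 ≡ 30. → (9, 30)
4P: (9, 30) + (14, 24). λ = (24 - 30)/(14 - 9) ≡ 37/5 mod 43. 5⁻¹ ≡ 26 (mod 43), so λ ≡ 16.
  x = λ² - 9 - 14 = 256 - 23 ≡ 18; y = λ·(9 - 18) - 30 ≡ 41. → (18, 41)
5P: (18, 41) + (14, 24). λ = (24 - 41)/(14 - 18) ≡ 26/39 mod 43. 39⁻¹ ≡ 32 (mod 43) since 39·32 = 1248 ≡ 1, so λ ≡ 15.
  x = λ² - 18 - 14 = 225 - 32 ≡ 21; y = λ·(18 - 21) - 41 ≡ 0. → (21, 0)
6P: (21, 0) + (14, 24). λ = (24 - 0)/(14 - 21) ≡ 24/36 mod 43. 36⁻¹ ≡ 6 (mod 43) since 36·6 = 216 ≡ 1, so λ ≡ 15.
  x = λ² - 21 - 14 = 225 - 35 ≡ 18; y = λ·(21 - 18) - 0 ≡ 2. → (18, 2)
7P: (18, 2) + (14, 24). λ = (24 - 2)/(14 - 18) ≡ 22/39 mod 43. 39⁻¹ ≡ 32 (mod 43), so λ ≡ 16.
  x = λ² - 18 - 14 = 256 - 32 ≡ 9; y = λ·(18 - 9) - 2 ≡ 13. → (9, 13)
8P: (9, 13) + (14, 24). λ = (24 - 13)/(14 - 9) ≡ 11/5 mod 43. 5⁻¹ ≡ 26 (mod 43), so λ ≡ 28.
  x = λ² - 9 - 14 = 784 - 23 ≡ 30; y = λ·(9 - 30) - 13 ≡ 1. → (30, 1)
9P: (30, 1) + (14, 24). λ = (24 - 1)/(14 - 30) ≡ 23/27 mod 43. 27⁻¹ ≡ 8 (mod 43) since 27·8 = 216 ≡ 1, so λ ≡ 12.
  x = λ² - 30 - 14 = 144 - 44 ≡ 14; y = λ·(30 - 14) - 1 ≡ 19. → (14, 19)
10P: (14, 19) + (14, 24): same x and y₁ ≡ -y₂, so the sum is 𝒪.
10P = 𝒪, so the order is 10.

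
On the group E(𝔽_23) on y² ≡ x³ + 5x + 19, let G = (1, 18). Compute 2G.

tangent at (1, 18): λ = (3·1² + 5)/(2·18) ≡ 8/13. 13⁻¹ ≡ 16 (mod 23), so λ ≡ 8·16 ≡ 13.
  x = λ² - 1 - 1 = 169 - 2 ≡ 6; y = λ·(1 - 6) - 18 ≡ 9. → (6, 9)

(6, 9)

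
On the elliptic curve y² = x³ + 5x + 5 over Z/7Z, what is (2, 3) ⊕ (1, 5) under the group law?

(1, 2)

(2, 3) + (1, 5). λ = (5 - 3)/(1 - 2) ≡ 2/6 mod 7. 6⁻¹ ≡ 6 (mod 7), so λ ≡ 5.
  x = λ² - 2 - 1 = 25 - 3 ≡ 1; y = λ·(2 - 1) - 3 ≡ 2. → (1, 2)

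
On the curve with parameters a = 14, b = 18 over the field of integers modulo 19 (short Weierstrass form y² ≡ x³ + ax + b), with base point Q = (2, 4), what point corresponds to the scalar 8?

Double-and-add on 8 = (1000)₂. Start with Q = (2, 4) for the leading 1-bit.
double: tangent at (2, 4): λ = (3·2² + 14)/(2·4) ≡ 7/8. 8⁻¹ ≡ 12 (mod 19) since 8·12 = 96 ≡ 1, so λ ≡ 7·12 ≡ 8.
  x = λ² - 2 - 2 = 64 - 4 ≡ 3; y = λ·(2 - 3) - 4 ≡ 7. → (3, 7)
double: tangent at (3, 7): λ = (3·3² + 14)/(2·7) ≡ 3/14. 14⁻¹ ≡ 15 (mod 19) since 14·15 = 210 ≡ 1, so λ ≡ 3·15 ≡ 7.
  x = λ² - 3 - 3 = 49 - 6 ≡ 5; y = λ·(3 - 5) - 7 ≡ 17. → (5, 17)
double: tangent at (5, 17): λ = (3·5² + 14)/(2·17) ≡ 13/15. 15⁻¹ ≡ 14 (mod 19) since 15·14 = 210 ≡ 1, so λ ≡ 13·14 ≡ 11.
  x = λ² - 5 - 5 = 121 - 10 ≡ 16; y = λ·(5 - 16) - 17 ≡ 14. → (16, 14)

(16, 14)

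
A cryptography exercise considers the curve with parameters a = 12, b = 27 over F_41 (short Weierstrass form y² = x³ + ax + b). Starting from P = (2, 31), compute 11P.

Double-and-add on 11 = (1011)₂. Start with P = (2, 31) for the leading 1-bit.
double: tangent at (2, 31): λ = (3·2² + 12)/(2·31) ≡ 24/21. 21⁻¹ ≡ 2 (mod 41), so λ ≡ 24·2 ≡ 7.
  x = λ² - 2 - 2 = 49 - 4 ≡ 4; y = λ·(2 - 4) - 31 ≡ 37. → (4, 37)
double: tangent at (4, 37): λ = (3·4² + 12)/(2·37) ≡ 19/33. 33⁻¹ ≡ 5 (mod 41), so λ ≡ 19·5 ≡ 13.
  x = λ² - 4 - 4 = 169 - 8 ≡ 38; y = λ·(4 - 38) - 37 ≡ 13. → (38, 13)
add P: (38, 13) + (2, 31). λ = (31 - 13)/(2 - 38) ≡ 18/5 mod 41. 5⁻¹ ≡ 33 (mod 41) since 5·33 = 165 ≡ 1, so λ ≡ 20.
  x = λ² - 38 - 2 = 400 - 40 ≡ 32; y = λ·(38 - 32) - 13 ≡ 25. → (32, 25)
double: tangent at (32, 25): λ = (3·32² + 12)/(2·25) ≡ 9/9. 9⁻¹ ≡ 32 (mod 41) since 9·32 = 288 ≡ 1, so λ ≡ 9·32 ≡ 1.
  x = λ² - 32 - 32 = 1 - 64 ≡ 19; y = λ·(32 - 19) - 25 ≡ 29. → (19, 29)
add P: (19, 29) + (2, 31). λ = (31 - 29)/(2 - 19) ≡ 2/24 mod 41. 24⁻¹ ≡ 12 (mod 41), so λ ≡ 24.
  x = λ² - 19 - 2 = 576 - 21 ≡ 22; y = λ·(19 - 22) - 29 ≡ 22. → (22, 22)

(22, 22)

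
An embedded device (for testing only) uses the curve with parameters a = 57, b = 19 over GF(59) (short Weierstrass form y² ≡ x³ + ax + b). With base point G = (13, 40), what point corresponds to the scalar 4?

(55, 9)

Repeated addition: build up to 4G.
2G: tangent at (13, 40): λ = (3·13² + 57)/(2·40) ≡ 33/21. 21⁻¹ ≡ 45 (mod 59) since 21·45 = 945 ≡ 1, so λ ≡ 33·45 ≡ 10.
  x = λ² - 13 - 13 = 100 - 26 ≡ 15; y = λ·(13 - 15) - 40 ≡ 58. → (15, 58)
3G: (15, 58) + (13, 40). λ = (40 - 58)/(13 - 15) ≡ 41/57 mod 59. 57⁻¹ ≡ 29 (mod 59), so λ ≡ 9.
  x = λ² - 15 - 13 = 81 - 28 ≡ 53; y = λ·(15 - 53) - 58 ≡ 13. → (53, 13)
4G: (53, 13) + (13, 40). λ = (40 - 13)/(13 - 53) ≡ 27/19 mod 59. 19⁻¹ ≡ 28 (mod 59) since 19·28 = 532 ≡ 1, so λ ≡ 48.
  x = λ² - 53 - 13 = 2304 - 66 ≡ 55; y = λ·(53 - 55) - 13 ≡ 9. → (55, 9)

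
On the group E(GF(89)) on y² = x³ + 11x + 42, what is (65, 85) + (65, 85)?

(84, 29)

tangent at (65, 85): λ = (3·65² + 11)/(2·85) ≡ 48/81. 81⁻¹ ≡ 11 (mod 89) since 81·11 = 891 ≡ 1, so λ ≡ 48·11 ≡ 83.
  x = λ² - 65 - 65 = 6889 - 130 ≡ 84; y = λ·(65 - 84) - 85 ≡ 29. → (84, 29)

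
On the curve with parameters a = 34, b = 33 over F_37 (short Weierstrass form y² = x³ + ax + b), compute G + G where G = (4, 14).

(17, 14)

tangent at (4, 14): λ = (3·4² + 34)/(2·14) ≡ 8/28. 28⁻¹ ≡ 4 (mod 37) since 28·4 = 112 ≡ 1, so λ ≡ 8·4 ≡ 32.
  x = λ² - 4 - 4 = 1024 - 8 ≡ 17; y = λ·(4 - 17) - 14 ≡ 14. → (17, 14)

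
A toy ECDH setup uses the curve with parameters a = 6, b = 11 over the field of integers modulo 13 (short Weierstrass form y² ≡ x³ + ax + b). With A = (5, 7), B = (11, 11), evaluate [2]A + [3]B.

(5, 6)

First 2A:
Repeated addition: build up to 2A.
2A: tangent at (5, 7): λ = (3·5² + 6)/(2·7) ≡ 3/1. 1⁻¹ ≡ 1 (mod 13), so λ ≡ 3·1 ≡ 3.
  x = λ² - 5 - 5 = 9 - 10 ≡ 12; y = λ·(5 - 12) - 7 ≡ 11. → (12, 11)
2A = (12, 11).
Next 3B:
Repeated addition: build up to 3B.
2B: tangent at (11, 11): λ = (3·11² + 6)/(2·11) ≡ 5/9. 9⁻¹ ≡ 3 (mod 13) since 9·3 = 27 ≡ 1, so λ ≡ 5·3 ≡ 2.
  x = λ² - 11 - 11 = 4 - 22 ≡ 8; y = λ·(11 - 8) - 11 ≡ 8. → (8, 8)
3B: (8, 8) + (11, 11). λ = (11 - 8)/(11 - 8) ≡ 3/3 mod 13. 3⁻¹ ≡ 9 (mod 13) since 3·9 = 27 ≡ 1, so λ ≡ 1.
  x = λ² - 8 - 11 = 1 - 19 ≡ 8; y = λ·(8 - 8) - 8 ≡ 5. → (8, 5)
3B = (8, 5).
Finally 2A + 3B:
(12, 11) + (8, 5). λ = (5 - 11)/(8 - 12) ≡ 7/9 mod 13. 9⁻¹ ≡ 3 (mod 13), so λ ≡ 8.
  x = λ² - 12 - 8 = 64 - 20 ≡ 5; y = λ·(12 - 5) - 11 ≡ 6. → (5, 6)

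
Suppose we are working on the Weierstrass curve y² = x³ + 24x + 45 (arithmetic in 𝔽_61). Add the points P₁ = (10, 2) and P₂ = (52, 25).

(3, 12)

(10, 2) + (52, 25). λ = (25 - 2)/(52 - 10) ≡ 23/42 mod 61. 42⁻¹ ≡ 16 (mod 61), so λ ≡ 2.
  x = λ² - 10 - 52 = 4 - 62 ≡ 3; y = λ·(10 - 3) - 2 ≡ 12. → (3, 12)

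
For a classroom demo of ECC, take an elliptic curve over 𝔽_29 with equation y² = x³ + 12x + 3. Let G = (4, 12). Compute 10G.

Repeated addition: build up to 10G.
2G: tangent at (4, 12): λ = (3·4² + 12)/(2·12) ≡ 2/24. 24⁻¹ ≡ 23 (mod 29), so λ ≡ 2·23 ≡ 17.
  x = λ² - 4 - 4 = 289 - 8 ≡ 20; y = λ·(4 - 20) - 12 ≡ 6. → (20, 6)
3G: (20, 6) + (4, 12). λ = (12 - 6)/(4 - 20) ≡ 6/13 mod 29. 13⁻¹ ≡ 9 (mod 29) since 13·9 = 117 ≡ 1, so λ ≡ 25.
  x = λ² - 20 - 4 = 625 - 24 ≡ 21; y = λ·(20 - 21) - 6 ≡ 27. → (21, 27)
4G: (21, 27) + (4, 12). λ = (12 - 27)/(4 - 21) ≡ 14/12 mod 29. 12⁻¹ ≡ 17 (mod 29) since 12·17 = 204 ≡ 1, so λ ≡ 6.
  x = λ² - 21 - 4 = 36 - 25 ≡ 11; y = λ·(21 - 11) - 27 ≡ 4. → (11, 4)
5G: (11, 4) + (4, 12). λ = (12 - 4)/(4 - 11) ≡ 8/22 mod 29. 22⁻¹ ≡ 4 (mod 29) since 22·4 = 88 ≡ 1, so λ ≡ 3.
  x = λ² - 11 - 4 = 9 - 15 ≡ 23; y = λ·(11 - 23) - 4 ≡ 18. → (23, 18)
6G: (23, 18) + (4, 12). λ = (12 - 18)/(4 - 23) ≡ 23/10 mod 29. 10⁻¹ ≡ 3 (mod 29), so λ ≡ 11.
  x = λ² - 23 - 4 = 121 - 27 ≡ 7; y = λ·(23 - 7) - 18 ≡ 13. → (7, 13)
7G: (7, 13) + (4, 12). λ = (12 - 13)/(4 - 7) ≡ 28/26 mod 29. 26⁻¹ ≡ 19 (mod 29), so λ ≡ 10.
  x = λ² - 7 - 4 = 100 - 11 ≡ 2; y = λ·(7 - 2) - 13 ≡ 8. → (2, 8)
8G: (2, 8) + (4, 12). λ = (12 - 8)/(4 - 2) ≡ 4/2 mod 29. 2⁻¹ ≡ 15 (mod 29), so λ ≡ 2.
  x = λ² - 2 - 4 = 4 - 6 ≡ 27; y = λ·(2 - 27) - 8 ≡ 0. → (27, 0)
9G: (27, 0) + (4, 12). λ = (12 - 0)/(4 - 27) ≡ 12/6 mod 29. 6⁻¹ ≡ 5 (mod 29) since 6·5 = 30 ≡ 1, so λ ≡ 2.
  x = λ² - 27 - 4 = 4 - 31 ≡ 2; y = λ·(27 - 2) - 0 ≡ 21. → (2, 21)
10G: (2, 21) + (4, 12). λ = (12 - 21)/(4 - 2) ≡ 20/2 mod 29. 2⁻¹ ≡ 15 (mod 29) since 2·15 = 30 ≡ 1, so λ ≡ 10.
  x = λ² - 2 - 4 = 100 - 6 ≡ 7; y = λ·(2 - 7) - 21 ≡ 16. → (7, 16)

(7, 16)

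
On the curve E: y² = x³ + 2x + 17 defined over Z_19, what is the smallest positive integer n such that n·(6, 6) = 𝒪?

4

2P: tangent at (6, 6): λ = (3·6² + 2)/(2·6) ≡ 15/12. 12⁻¹ ≡ 8 (mod 19), so λ ≡ 15·8 ≡ 6.
  x = λ² - 6 - 6 = 36 - 12 ≡ 5; y = λ·(6 - 5) - 6 ≡ 0. → (5, 0)
3P: (5, 0) + (6, 6). λ = (6 - 0)/(6 - 5) ≡ 6/1 mod 19. 1⁻¹ ≡ 1 (mod 19), so λ ≡ 6.
  x = λ² - 5 - 6 = 36 - 11 ≡ 6; y = λ·(5 - 6) - 0 ≡ 13. → (6, 13)
4P: (6, 13) + (6, 6): same x and y₁ ≡ -y₂, so the sum is 𝒪.
4P = 𝒪, so the order is 4.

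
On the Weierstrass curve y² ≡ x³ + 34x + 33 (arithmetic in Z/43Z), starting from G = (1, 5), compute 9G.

(31, 41)

Repeated addition: build up to 9G.
2G: tangent at (1, 5): λ = (3·1² + 34)/(2·5) ≡ 37/10. 10⁻¹ ≡ 13 (mod 43) since 10·13 = 130 ≡ 1, so λ ≡ 37·13 ≡ 8.
  x = λ² - 1 - 1 = 64 - 2 ≡ 19; y = λ·(1 - 19) - 5 ≡ 23. → (19, 23)
3G: (19, 23) + (1, 5). λ = (5 - 23)/(1 - 19) ≡ 25/25 mod 43. 25⁻¹ ≡ 31 (mod 43), so λ ≡ 1.
  x = λ² - 19 - 1 = 1 - 20 ≡ 24; y = λ·(19 - 24) - 23 ≡ 15. → (24, 15)
4G: (24, 15) + (1, 5). λ = (5 - 15)/(1 - 24) ≡ 33/20 mod 43. 20⁻¹ ≡ 28 (mod 43), so λ ≡ 21.
  x = λ² - 24 - 1 = 441 - 25 ≡ 29; y = λ·(24 - 29) - 15 ≡ 9. → (29, 9)
5G: (29, 9) + (1, 5). λ = (5 - 9)/(1 - 29) ≡ 39/15 mod 43. 15⁻¹ ≡ 23 (mod 43) since 15·23 = 345 ≡ 1, so λ ≡ 37.
  x = λ² - 29 - 1 = 1369 - 30 ≡ 6; y = λ·(29 - 6) - 9 ≡ 25. → (6, 25)
6G: (6, 25) + (1, 5). λ = (5 - 25)/(1 - 6) ≡ 23/38 mod 43. 38⁻¹ ≡ 17 (mod 43), so λ ≡ 4.
  x = λ² - 6 - 1 = 16 - 7 ≡ 9; y = λ·(6 - 9) - 25 ≡ 6. → (9, 6)
7G: (9, 6) + (1, 5). λ = (5 - 6)/(1 - 9) ≡ 42/35 mod 43. 35⁻¹ ≡ 16 (mod 43) since 35·16 = 560 ≡ 1, so λ ≡ 27.
  x = λ² - 9 - 1 = 729 - 10 ≡ 31; y = λ·(9 - 31) - 6 ≡ 2. → (31, 2)
8G: (31, 2) + (1, 5). λ = (5 - 2)/(1 - 31) ≡ 3/13 mod 43. 13⁻¹ ≡ 10 (mod 43) since 13·10 = 130 ≡ 1, so λ ≡ 30.
  x = λ² - 31 - 1 = 900 - 32 ≡ 8; y = λ·(31 - 8) - 2 ≡ 0. → (8, 0)
9G: (8, 0) + (1, 5). λ = (5 - 0)/(1 - 8) ≡ 5/36 mod 43. 36⁻¹ ≡ 6 (mod 43), so λ ≡ 30.
  x = λ² - 8 - 1 = 900 - 9 ≡ 31; y = λ·(8 - 31) - 0 ≡ 41. → (31, 41)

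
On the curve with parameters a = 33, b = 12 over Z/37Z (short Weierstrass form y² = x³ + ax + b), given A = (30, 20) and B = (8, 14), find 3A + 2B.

(8, 23)

First 3A:
Repeated addition: build up to 3A.
2A: tangent at (30, 20): λ = (3·30² + 33)/(2·20) ≡ 32/3. 3⁻¹ ≡ 25 (mod 37), so λ ≡ 32·25 ≡ 23.
  x = λ² - 30 - 30 = 529 - 60 ≡ 25; y = λ·(30 - 25) - 20 ≡ 21. → (25, 21)
3A: (25, 21) + (30, 20). λ = (20 - 21)/(30 - 25) ≡ 36/5 mod 37. 5⁻¹ ≡ 15 (mod 37), so λ ≡ 22.
  x = λ² - 25 - 30 = 484 - 55 ≡ 22; y = λ·(25 - 22) - 21 ≡ 8. → (22, 8)
3A = (22, 8).
Next 2B:
Repeated addition: build up to 2B.
2B: tangent at (8, 14): λ = (3·8² + 33)/(2·14) ≡ 3/28. 28⁻¹ ≡ 4 (mod 37) since 28·4 = 112 ≡ 1, so λ ≡ 3·4 ≡ 12.
  x = λ² - 8 - 8 = 144 - 16 ≡ 17; y = λ·(8 - 17) - 14 ≡ 26. → (17, 26)
2B = (17, 26).
Finally 3A + 2B:
(22, 8) + (17, 26). λ = (26 - 8)/(17 - 22) ≡ 18/32 mod 37. 32⁻¹ ≡ 22 (mod 37), so λ ≡ 26.
  x = λ² - 22 - 17 = 676 - 39 ≡ 8; y = λ·(22 - 8) - 8 ≡ 23. → (8, 23)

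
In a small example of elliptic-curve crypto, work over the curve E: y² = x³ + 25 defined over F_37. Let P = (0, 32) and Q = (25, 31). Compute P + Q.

(0, 32) + (25, 31). λ = (31 - 32)/(25 - 0) ≡ 36/25 mod 37. 25⁻¹ ≡ 3 (mod 37), so λ ≡ 34.
  x = λ² - 0 - 25 = 1156 - 25 ≡ 21; y = λ·(0 - 21) - 32 ≡ 31. → (21, 31)

(21, 31)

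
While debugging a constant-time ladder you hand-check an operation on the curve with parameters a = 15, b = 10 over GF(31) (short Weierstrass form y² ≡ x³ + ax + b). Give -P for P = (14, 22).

(14, 9)

-(14, 22) = (14, -22 mod 31) = (14, 9).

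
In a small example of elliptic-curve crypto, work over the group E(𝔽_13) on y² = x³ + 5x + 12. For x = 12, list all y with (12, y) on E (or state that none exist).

none

x³ + 5x + 12 = 1800 ≡ 6 (mod 13).
6 is a non-residue mod 13; no y exists.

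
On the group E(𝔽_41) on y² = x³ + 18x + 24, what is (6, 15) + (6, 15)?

(4, 18)

tangent at (6, 15): λ = (3·6² + 18)/(2·15) ≡ 3/30. 30⁻¹ ≡ 26 (mod 41) since 30·26 = 780 ≡ 1, so λ ≡ 3·26 ≡ 37.
  x = λ² - 6 - 6 = 1369 - 12 ≡ 4; y = λ·(6 - 4) - 15 ≡ 18. → (4, 18)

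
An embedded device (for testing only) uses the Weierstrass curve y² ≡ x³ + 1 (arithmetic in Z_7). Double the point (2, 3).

(0, 1)

tangent at (2, 3): λ = (3·2² + 0)/(2·3) ≡ 5/6. 6⁻¹ ≡ 6 (mod 7), so λ ≡ 5·6 ≡ 2.
  x = λ² - 2 - 2 = 4 - 4 ≡ 0; y = λ·(2 - 0) - 3 ≡ 1. → (0, 1)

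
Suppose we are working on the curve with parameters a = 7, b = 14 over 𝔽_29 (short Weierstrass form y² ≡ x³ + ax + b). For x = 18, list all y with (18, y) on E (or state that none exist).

none

x³ + 7x + 14 = 5972 ≡ 27 (mod 29).
27 is a non-residue mod 29; no y exists.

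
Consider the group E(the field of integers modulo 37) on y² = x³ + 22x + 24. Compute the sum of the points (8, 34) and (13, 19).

(8, 34) + (13, 19). λ = (19 - 34)/(13 - 8) ≡ 22/5 mod 37. 5⁻¹ ≡ 15 (mod 37) since 5·15 = 75 ≡ 1, so λ ≡ 34.
  x = λ² - 8 - 13 = 1156 - 21 ≡ 25; y = λ·(8 - 25) - 34 ≡ 17. → (25, 17)

(25, 17)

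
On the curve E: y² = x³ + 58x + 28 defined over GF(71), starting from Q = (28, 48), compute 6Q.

(11, 68)

Double-and-add on 6 = (110)₂. Start with Q = (28, 48) for the leading 1-bit.
double: tangent at (28, 48): λ = (3·28² + 58)/(2·48) ≡ 67/25. 25⁻¹ ≡ 54 (mod 71), so λ ≡ 67·54 ≡ 68.
  x = λ² - 28 - 28 = 4624 - 56 ≡ 24; y = λ·(28 - 24) - 48 ≡ 11. → (24, 11)
add Q: (24, 11) + (28, 48). λ = (48 - 11)/(28 - 24) ≡ 37/4 mod 71. 4⁻¹ ≡ 18 (mod 71), so λ ≡ 27.
  x = λ² - 24 - 28 = 729 - 52 ≡ 38; y = λ·(24 - 38) - 11 ≡ 37. → (38, 37)
double: tangent at (38, 37): λ = (3·38² + 58)/(2·37) ≡ 59/3. 3⁻¹ ≡ 24 (mod 71) since 3·24 = 72 ≡ 1, so λ ≡ 59·24 ≡ 67.
  x = λ² - 38 - 38 = 4489 - 76 ≡ 11; y = λ·(38 - 11) - 37 ≡ 68. → (11, 68)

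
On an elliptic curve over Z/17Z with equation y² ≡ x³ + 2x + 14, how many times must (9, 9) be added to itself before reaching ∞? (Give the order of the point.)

2P: tangent at (9, 9): λ = (3·9² + 2)/(2·9) ≡ 7/1. 1⁻¹ ≡ 1 (mod 17), so λ ≡ 7·1 ≡ 7.
  x = λ² - 9 - 9 = 49 - 18 ≡ 14; y = λ·(9 - 14) - 9 ≡ 7. → (14, 7)
3P: (14, 7) + (9, 9). λ = (9 - 7)/(9 - 14) ≡ 2/12 mod 17. 12⁻¹ ≡ 10 (mod 17), so λ ≡ 3.
  x = λ² - 14 - 9 = 9 - 23 ≡ 3; y = λ·(14 - 3) - 7 ≡ 9. → (3, 9)
4P: (3, 9) + (9, 9). λ = (9 - 9)/(9 - 3) ≡ 0/6 mod 17. 6⁻¹ ≡ 3 (mod 17) since 6·3 = 18 ≡ 1, so λ ≡ 0.
  x = λ² - 3 - 9 = 0 - 12 ≡ 5; y = λ·(3 - 5) - 9 ≡ 8. → (5, 8)
5P: (5, 8) + (9, 9). λ = (9 - 8)/(9 - 5) ≡ 1/4 mod 17. 4⁻¹ ≡ 13 (mod 17), so λ ≡ 13.
  x = λ² - 5 - 9 = 169 - 14 ≡ 2; y = λ·(5 - 2) - 8 ≡ 14. → (2, 14)
6P: (2, 14) + (9, 9). λ = (9 - 14)/(9 - 2) ≡ 12/7 mod 17. 7⁻¹ ≡ 5 (mod 17), so λ ≡ 9.
  x = λ² - 2 - 9 = 81 - 11 ≡ 2; y = λ·(2 - 2) - 14 ≡ 3. → (2, 3)
7P: (2, 3) + (9, 9). λ = (9 - 3)/(9 - 2) ≡ 6/7 mod 17. 7⁻¹ ≡ 5 (mod 17), so λ ≡ 13.
  x = λ² - 2 - 9 = 169 - 11 ≡ 5; y = λ·(2 - 5) - 3 ≡ 9. → (5, 9)
8P: (5, 9) + (9, 9). λ = (9 - 9)/(9 - 5) ≡ 0/4 mod 17. 4⁻¹ ≡ 13 (mod 17), so λ ≡ 0.
  x = λ² - 5 - 9 = 0 - 14 ≡ 3; y = λ·(5 - 3) - 9 ≡ 8. → (3, 8)
9P: (3, 8) + (9, 9). λ = (9 - 8)/(9 - 3) ≡ 1/6 mod 17. 6⁻¹ ≡ 3 (mod 17), so λ ≡ 3.
  x = λ² - 3 - 9 = 9 - 12 ≡ 14; y = λ·(3 - 14) - 8 ≡ 10. → (14, 10)
10P: (14, 10) + (9, 9). λ = (9 - 10)/(9 - 14) ≡ 16/12 mod 17. 12⁻¹ ≡ 10 (mod 17), so λ ≡ 7.
  x = λ² - 14 - 9 = 49 - 23 ≡ 9; y = λ·(14 - 9) - 10 ≡ 8. → (9, 8)
11P: (9, 8) + (9, 9): same x and y₁ ≡ -y₂, so the sum is ∞.
11P = ∞, so the order is 11.

11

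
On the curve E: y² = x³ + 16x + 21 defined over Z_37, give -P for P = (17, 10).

(17, 27)

-(17, 10) = (17, -10 mod 37) = (17, 27).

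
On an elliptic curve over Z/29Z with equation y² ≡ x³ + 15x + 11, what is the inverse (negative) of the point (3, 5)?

(3, 24)

-(3, 5) = (3, -5 mod 29) = (3, 24).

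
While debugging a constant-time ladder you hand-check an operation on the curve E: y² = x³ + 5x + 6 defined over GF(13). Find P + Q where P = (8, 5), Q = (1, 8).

(1, 5)

(8, 5) + (1, 8). λ = (8 - 5)/(1 - 8) ≡ 3/6 mod 13. 6⁻¹ ≡ 11 (mod 13), so λ ≡ 7.
  x = λ² - 8 - 1 = 49 - 9 ≡ 1; y = λ·(8 - 1) - 5 ≡ 5. → (1, 5)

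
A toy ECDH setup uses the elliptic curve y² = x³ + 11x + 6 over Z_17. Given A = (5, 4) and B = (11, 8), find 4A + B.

First 4A:
Double-and-add on 4 = (100)₂. Start with A = (5, 4) for the leading 1-bit.
double: tangent at (5, 4): λ = (3·5² + 11)/(2·4) ≡ 1/8. 8⁻¹ ≡ 15 (mod 17), so λ ≡ 1·15 ≡ 15.
  x = λ² - 5 - 5 = 225 - 10 ≡ 11; y = λ·(5 - 11) - 4 ≡ 8. → (11, 8)
double: tangent at (11, 8): λ = (3·11² + 11)/(2·8) ≡ 0/16. 16⁻¹ ≡ 16 (mod 17), so λ ≡ 0·16 ≡ 0.
  x = λ² - 11 - 11 = 0 - 22 ≡ 12; y = λ·(11 - 12) - 8 ≡ 9. → (12, 9)
4A = (12, 9).
Finally 4A + B:
(12, 9) + (11, 8). λ = (8 - 9)/(11 - 12) ≡ 16/16 mod 17. 16⁻¹ ≡ 16 (mod 17) since 16·16 = 256 ≡ 1, so λ ≡ 1.
  x = λ² - 12 - 11 = 1 - 23 ≡ 12; y = λ·(12 - 12) - 9 ≡ 8. → (12, 8)

(12, 8)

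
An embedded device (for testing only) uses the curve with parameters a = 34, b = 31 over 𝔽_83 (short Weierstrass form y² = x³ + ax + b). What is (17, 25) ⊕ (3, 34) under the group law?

(74, 65)

(17, 25) + (3, 34). λ = (34 - 25)/(3 - 17) ≡ 9/69 mod 83. 69⁻¹ ≡ 77 (mod 83) since 69·77 = 5313 ≡ 1, so λ ≡ 29.
  x = λ² - 17 - 3 = 841 - 20 ≡ 74; y = λ·(17 - 74) - 25 ≡ 65. → (74, 65)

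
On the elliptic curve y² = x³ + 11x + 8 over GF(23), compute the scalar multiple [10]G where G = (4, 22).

(16, 18)

Repeated addition: build up to 10G.
2G: tangent at (4, 22): λ = (3·4² + 11)/(2·22) ≡ 13/21. 21⁻¹ ≡ 11 (mod 23) since 21·11 = 231 ≡ 1, so λ ≡ 13·11 ≡ 5.
  x = λ² - 4 - 4 = 25 - 8 ≡ 17; y = λ·(4 - 17) - 22 ≡ 5. → (17, 5)
3G: (17, 5) + (4, 22). λ = (22 - 5)/(4 - 17) ≡ 17/10 mod 23. 10⁻¹ ≡ 7 (mod 23) since 10·7 = 70 ≡ 1, so λ ≡ 4.
  x = λ² - 17 - 4 = 16 - 21 ≡ 18; y = λ·(17 - 18) - 5 ≡ 14. → (18, 14)
4G: (18, 14) + (4, 22). λ = (22 - 14)/(4 - 18) ≡ 8/9 mod 23. 9⁻¹ ≡ 18 (mod 23), so λ ≡ 6.
  x = λ² - 18 - 4 = 36 - 22 ≡ 14; y = λ·(18 - 14) - 14 ≡ 10. → (14, 10)
5G: (14, 10) + (4, 22). λ = (22 - 10)/(4 - 14) ≡ 12/13 mod 23. 13⁻¹ ≡ 16 (mod 23), so λ ≡ 8.
  x = λ² - 14 - 4 = 64 - 18 ≡ 0; y = λ·(14 - 0) - 10 ≡ 10. → (0, 10)
6G: (0, 10) + (4, 22). λ = (22 - 10)/(4 - 0) ≡ 12/4 mod 23. 4⁻¹ ≡ 6 (mod 23), so λ ≡ 3.
  x = λ² - 0 - 4 = 9 - 4 ≡ 5; y = λ·(0 - 5) - 10 ≡ 21. → (5, 21)
7G: (5, 21) + (4, 22). λ = (22 - 21)/(4 - 5) ≡ 1/22 mod 23. 22⁻¹ ≡ 22 (mod 23), so λ ≡ 22.
  x = λ² - 5 - 4 = 484 - 9 ≡ 15; y = λ·(5 - 15) - 21 ≡ 12. → (15, 12)
8G: (15, 12) + (4, 22). λ = (22 - 12)/(4 - 15) ≡ 10/12 mod 23. 12⁻¹ ≡ 2 (mod 23), so λ ≡ 20.
  x = λ² - 15 - 4 = 400 - 19 ≡ 13; y = λ·(15 - 13) - 12 ≡ 5. → (13, 5)
9G: (13, 5) + (4, 22). λ = (22 - 5)/(4 - 13) ≡ 17/14 mod 23. 14⁻¹ ≡ 5 (mod 23), so λ ≡ 16.
  x = λ² - 13 - 4 = 256 - 17 ≡ 9; y = λ·(13 - 9) - 5 ≡ 13. → (9, 13)
10G: (9, 13) + (4, 22). λ = (22 - 13)/(4 - 9) ≡ 9/18 mod 23. 18⁻¹ ≡ 9 (mod 23) since 18·9 = 162 ≡ 1, so λ ≡ 12.
  x = λ² - 9 - 4 = 144 - 13 ≡ 16; y = λ·(9 - 16) - 13 ≡ 18. → (16, 18)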